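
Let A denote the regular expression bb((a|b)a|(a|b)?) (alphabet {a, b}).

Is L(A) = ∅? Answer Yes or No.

The string bb matches the expression, so it belongs to L(A).
Since L(A) contains at least one string, it is not empty.

No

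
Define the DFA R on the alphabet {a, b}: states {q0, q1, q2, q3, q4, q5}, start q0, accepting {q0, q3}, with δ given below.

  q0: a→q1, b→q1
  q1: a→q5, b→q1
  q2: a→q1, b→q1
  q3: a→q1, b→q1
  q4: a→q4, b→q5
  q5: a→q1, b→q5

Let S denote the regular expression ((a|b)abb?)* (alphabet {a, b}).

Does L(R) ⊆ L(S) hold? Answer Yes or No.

Yes

Converting the expression S to a DFA (subset construction, then merging equivalent states) gives the minimal DFA with states {s0, s1, s2, s3, s4, s5, s6}, start state s0, accepting states {s0, s4, s5} and transitions s0: a→s1, b→s1; s1: a→s2, b→s3; s2: a→s3, b→s4; s3: a→s3, b→s3; s4: a→s1, b→s5; s5: a→s6, b→s1; s6: a→s2, b→s4.
Exploring the product automaton R × S from the start pair (q0, s0), following both machines on each input symbol, reaches 13 state pairs: (q0, s0), (q1, s1), (q5, s2), (q1, s3), (q5, s4), (q5, s3), (q5, s5), (q1, s6), (q5, s1), (q1, s4), (q1, s2), (q1, s5), (q5, s6).
R accepts in {q0, q3} and S accepts in {s0, s4, s5}. The reachable pairs whose R-component is accepting are (q0, s0); in each of them the S-component is accepting too, so the product for L(R) \ L(S) (R-component accepting, S-component rejecting) has no reachable accepting pair and the difference is empty.
Hence every string in L(R) is also in L(S).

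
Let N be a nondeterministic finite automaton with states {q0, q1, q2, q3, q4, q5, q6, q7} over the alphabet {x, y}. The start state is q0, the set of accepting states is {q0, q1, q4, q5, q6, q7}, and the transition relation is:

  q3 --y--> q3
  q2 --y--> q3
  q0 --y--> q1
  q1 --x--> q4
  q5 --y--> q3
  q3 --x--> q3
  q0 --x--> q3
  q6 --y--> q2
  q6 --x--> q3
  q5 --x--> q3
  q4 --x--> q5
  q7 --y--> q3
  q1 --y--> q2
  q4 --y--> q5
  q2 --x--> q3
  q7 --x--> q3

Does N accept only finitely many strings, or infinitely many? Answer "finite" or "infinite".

The useful states (reachable from q0 and able to reach an accepting state) are {q0, q1, q4, q5}.
Restricted to these states the transition graph has no cycle, so every accepting path has bounded length and L is finite.

finite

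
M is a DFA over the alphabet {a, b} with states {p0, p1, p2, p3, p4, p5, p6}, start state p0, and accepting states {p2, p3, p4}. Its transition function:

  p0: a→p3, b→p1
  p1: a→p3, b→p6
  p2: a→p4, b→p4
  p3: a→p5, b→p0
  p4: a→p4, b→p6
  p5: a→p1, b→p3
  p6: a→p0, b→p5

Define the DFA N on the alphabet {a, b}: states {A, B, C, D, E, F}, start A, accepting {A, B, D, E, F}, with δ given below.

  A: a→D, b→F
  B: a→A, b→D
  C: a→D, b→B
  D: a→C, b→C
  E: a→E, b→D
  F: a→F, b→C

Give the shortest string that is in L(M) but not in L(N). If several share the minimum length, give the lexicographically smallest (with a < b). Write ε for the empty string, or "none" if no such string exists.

aaaa

The string aaaa is accepted by M but not by N.
No shorter string lies in the difference, and aaaa is the lexicographically first length-4 string in L(M) \ L(N).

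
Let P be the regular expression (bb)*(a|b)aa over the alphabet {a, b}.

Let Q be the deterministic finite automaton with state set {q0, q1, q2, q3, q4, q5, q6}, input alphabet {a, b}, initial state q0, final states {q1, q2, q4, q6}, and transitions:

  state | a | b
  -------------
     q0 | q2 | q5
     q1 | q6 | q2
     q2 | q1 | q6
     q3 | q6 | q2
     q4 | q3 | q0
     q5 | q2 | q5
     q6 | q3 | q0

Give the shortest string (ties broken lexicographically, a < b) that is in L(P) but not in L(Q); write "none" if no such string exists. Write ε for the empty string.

Converting the expression P to a DFA (subset construction, then merging equivalent states) gives the minimal DFA with states {p0, p1, p2, p3, p4, p5}, start state p0, accepting states {p5} and transitions p0: a→p1, b→p2; p1: a→p3, b→p4; p2: a→p3, b→p0; p3: a→p5, b→p4; p4: a→p4, b→p4; p5: a→p4, b→p4.
Exploring the product automaton P × Q from the start pair (p0, q0), following both machines on each input symbol, reaches 14 state pairs: (p0, q0), (p1, q2), (p2, q5), (p3, q1), (p4, q6), (p3, q2), (p0, q5), (p5, q6), (p4, q2), (p4, q3), (p4, q0), (p5, q1), (p4, q1), (p4, q5).
P accepts in {p5} and Q accepts in {q1, q2, q4, q6}. The reachable pairs whose P-component is accepting are (p5, q6), (p5, q1); in each of them the Q-component is accepting too, so the product for L(P) \ L(Q) (P-component accepting, Q-component rejecting) has no reachable accepting pair and the difference is empty.
So every string accepted by P is also accepted by Q: L(P) \ L(Q) = ∅ and there is no such string.

none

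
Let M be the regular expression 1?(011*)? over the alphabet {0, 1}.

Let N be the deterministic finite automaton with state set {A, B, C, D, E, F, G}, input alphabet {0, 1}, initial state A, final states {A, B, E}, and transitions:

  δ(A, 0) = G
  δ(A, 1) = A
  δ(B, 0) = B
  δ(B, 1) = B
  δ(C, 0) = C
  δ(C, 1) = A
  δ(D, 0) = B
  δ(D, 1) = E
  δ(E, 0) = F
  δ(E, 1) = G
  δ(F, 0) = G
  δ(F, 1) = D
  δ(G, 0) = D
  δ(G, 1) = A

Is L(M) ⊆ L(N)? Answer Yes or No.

Converting the expression M to a DFA (subset construction, then merging equivalent states) gives the minimal DFA with states {m0, m1, m2, m3, m4}, start state m0, accepting states {m0, m2, m4} and transitions m0: 0→m1, 1→m2; m1: 0→m3, 1→m4; m2: 0→m1, 1→m3; m3: 0→m3, 1→m3; m4: 0→m3, 1→m4.
Exploring the product automaton M × N from the start pair (m0, A), following both machines on each input symbol, reaches 10 state pairs: (m0, A), (m1, G), (m2, A), (m3, D), (m4, A), (m3, A), (m3, B), (m3, E), (m3, G), (m3, F).
M accepts in {m0, m2, m4} and N accepts in {A, B, E}. The reachable pairs whose M-component is accepting are (m0, A), (m2, A), (m4, A); in each of them the N-component is accepting too, so the product for L(M) \ L(N) (M-component accepting, N-component rejecting) has no reachable accepting pair and the difference is empty.
Hence every string in L(M) is also in L(N).

Yes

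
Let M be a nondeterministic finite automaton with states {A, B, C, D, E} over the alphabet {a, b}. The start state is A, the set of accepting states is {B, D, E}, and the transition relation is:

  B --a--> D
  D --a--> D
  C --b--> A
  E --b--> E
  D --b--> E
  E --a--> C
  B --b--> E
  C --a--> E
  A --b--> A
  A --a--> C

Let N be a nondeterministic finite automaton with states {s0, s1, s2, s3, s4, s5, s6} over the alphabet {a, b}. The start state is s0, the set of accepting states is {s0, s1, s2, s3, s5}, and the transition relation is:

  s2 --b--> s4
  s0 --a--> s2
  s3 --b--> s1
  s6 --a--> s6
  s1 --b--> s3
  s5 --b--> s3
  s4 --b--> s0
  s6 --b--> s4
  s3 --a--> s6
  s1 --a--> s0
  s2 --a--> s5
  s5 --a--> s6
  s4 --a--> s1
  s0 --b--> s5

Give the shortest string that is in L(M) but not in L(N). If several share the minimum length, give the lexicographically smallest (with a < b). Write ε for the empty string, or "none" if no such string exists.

baa

The string baa is accepted by M but not by N.
No shorter string lies in the difference, and baa is the lexicographically first length-3 string in L(M) \ L(N).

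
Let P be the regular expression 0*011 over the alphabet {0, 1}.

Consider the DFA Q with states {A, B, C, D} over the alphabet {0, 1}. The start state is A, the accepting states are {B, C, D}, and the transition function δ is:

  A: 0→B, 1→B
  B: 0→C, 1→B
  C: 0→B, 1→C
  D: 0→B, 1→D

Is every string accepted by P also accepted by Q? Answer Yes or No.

Converting the expression P to a DFA (subset construction, then merging equivalent states) gives the minimal DFA with states {p0, p1, p2, p3, p4}, start state p0, accepting states {p4} and transitions p0: 0→p1, 1→p2; p1: 0→p1, 1→p3; p2: 0→p2, 1→p2; p3: 0→p2, 1→p4; p4: 0→p2, 1→p2.
Exploring the product automaton P × Q from the start pair (p0, A), following both machines on each input symbol, reaches 9 state pairs: (p0, A), (p1, B), (p2, B), (p1, C), (p3, B), (p2, C), (p3, C), (p4, B), (p4, C).
P accepts in {p4} and Q accepts in {B, C, D}. The reachable pairs whose P-component is accepting are (p4, B), (p4, C); in each of them the Q-component is accepting too, so the product for L(P) \ L(Q) (P-component accepting, Q-component rejecting) has no reachable accepting pair and the difference is empty.
Hence every string in L(P) is also in L(Q).

Yes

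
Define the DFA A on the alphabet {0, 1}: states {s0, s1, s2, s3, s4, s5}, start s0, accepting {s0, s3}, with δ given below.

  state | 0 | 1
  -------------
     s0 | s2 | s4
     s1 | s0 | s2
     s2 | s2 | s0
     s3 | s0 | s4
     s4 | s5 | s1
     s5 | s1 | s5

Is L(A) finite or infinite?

State s0 is reachable from the start and can reach an accepting state, and it lies on the cycle s0 → s2 → s0.
Traversing that cycle any number of times yields accepted strings of unbounded length, so the language is infinite.

infinite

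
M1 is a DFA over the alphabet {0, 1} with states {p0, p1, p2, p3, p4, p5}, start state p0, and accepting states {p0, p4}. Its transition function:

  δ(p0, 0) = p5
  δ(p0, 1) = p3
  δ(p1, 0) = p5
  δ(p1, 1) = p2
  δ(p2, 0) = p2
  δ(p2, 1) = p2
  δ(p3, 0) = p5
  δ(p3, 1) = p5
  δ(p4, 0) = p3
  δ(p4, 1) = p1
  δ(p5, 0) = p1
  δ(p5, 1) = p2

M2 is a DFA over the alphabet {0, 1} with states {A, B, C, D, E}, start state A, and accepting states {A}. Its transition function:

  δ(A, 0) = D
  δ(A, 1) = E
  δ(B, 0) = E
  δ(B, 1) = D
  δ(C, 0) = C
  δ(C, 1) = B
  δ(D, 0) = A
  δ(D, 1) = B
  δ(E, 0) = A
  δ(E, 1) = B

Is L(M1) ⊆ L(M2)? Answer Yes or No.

Yes

Exploring the product automaton M1 × M2 from the start pair (p0, A), following both machines on each input symbol, reaches 12 state pairs: (p0, A), (p5, D), (p3, E), (p1, A), (p2, B), (p5, A), (p5, B), (p2, E), (p2, D), (p1, D), (p1, E), (p2, A).
M1 accepts in {p0, p4} and M2 accepts in {A}. The reachable pairs whose M1-component is accepting are (p0, A); in each of them the M2-component is accepting too, so the product for L(M1) \ L(M2) (M1-component accepting, M2-component rejecting) has no reachable accepting pair and the difference is empty.
Hence every string in L(M1) is also in L(M2).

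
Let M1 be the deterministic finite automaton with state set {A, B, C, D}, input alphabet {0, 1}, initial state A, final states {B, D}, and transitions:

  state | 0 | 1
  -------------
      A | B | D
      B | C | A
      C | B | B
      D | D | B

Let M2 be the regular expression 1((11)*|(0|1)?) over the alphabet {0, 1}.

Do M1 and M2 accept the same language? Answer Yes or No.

The string 0 is accepted by M1 but rejected by M2.
So L(M1) ≠ L(M2).

No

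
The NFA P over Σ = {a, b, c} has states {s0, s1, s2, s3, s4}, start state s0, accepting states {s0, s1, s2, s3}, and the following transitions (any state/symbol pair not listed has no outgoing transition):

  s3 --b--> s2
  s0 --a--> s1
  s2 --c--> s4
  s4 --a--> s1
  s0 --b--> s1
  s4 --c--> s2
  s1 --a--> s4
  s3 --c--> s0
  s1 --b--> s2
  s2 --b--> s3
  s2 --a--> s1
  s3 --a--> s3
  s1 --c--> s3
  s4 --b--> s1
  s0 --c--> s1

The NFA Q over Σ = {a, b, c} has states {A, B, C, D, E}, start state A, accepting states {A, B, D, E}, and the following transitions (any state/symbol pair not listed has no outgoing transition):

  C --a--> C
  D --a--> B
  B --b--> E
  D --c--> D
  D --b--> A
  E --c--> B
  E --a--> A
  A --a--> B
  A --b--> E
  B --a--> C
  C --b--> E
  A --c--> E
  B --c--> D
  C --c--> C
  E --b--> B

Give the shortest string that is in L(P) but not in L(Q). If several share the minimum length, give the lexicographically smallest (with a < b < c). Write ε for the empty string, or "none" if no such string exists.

aaa

The string aaa is accepted by P but not by Q.
No shorter string lies in the difference, and aaa is the lexicographically first length-3 string in L(P) \ L(Q).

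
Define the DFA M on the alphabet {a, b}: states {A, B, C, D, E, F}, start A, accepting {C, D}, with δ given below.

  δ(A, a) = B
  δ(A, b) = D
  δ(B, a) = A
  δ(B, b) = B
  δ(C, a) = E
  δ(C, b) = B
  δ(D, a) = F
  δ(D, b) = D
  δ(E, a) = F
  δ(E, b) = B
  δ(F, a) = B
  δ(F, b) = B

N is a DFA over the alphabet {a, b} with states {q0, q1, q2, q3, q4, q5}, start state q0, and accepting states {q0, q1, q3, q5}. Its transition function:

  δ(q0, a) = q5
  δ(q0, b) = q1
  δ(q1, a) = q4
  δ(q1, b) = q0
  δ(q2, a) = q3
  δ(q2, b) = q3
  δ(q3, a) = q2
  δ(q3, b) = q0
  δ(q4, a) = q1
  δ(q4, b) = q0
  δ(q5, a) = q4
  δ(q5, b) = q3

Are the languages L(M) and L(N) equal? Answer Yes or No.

The empty string ε is accepted by N but rejected by M.
So L(M) ≠ L(N).

No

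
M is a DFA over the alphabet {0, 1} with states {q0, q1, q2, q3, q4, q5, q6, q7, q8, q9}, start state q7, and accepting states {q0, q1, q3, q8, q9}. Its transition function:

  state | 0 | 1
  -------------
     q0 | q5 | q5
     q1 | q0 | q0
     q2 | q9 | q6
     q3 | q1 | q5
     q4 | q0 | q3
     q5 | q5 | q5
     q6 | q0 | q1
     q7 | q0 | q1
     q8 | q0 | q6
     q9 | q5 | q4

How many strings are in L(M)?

4

The useful subgraph on states {q0, q1, q7} is acyclic, so L(M) is finite; the longest accepting path visits 3 useful states, giving maximum string length 2.
Counting accepting paths from q7 by length: 2 of length 1, 2 of length 2. Total 4.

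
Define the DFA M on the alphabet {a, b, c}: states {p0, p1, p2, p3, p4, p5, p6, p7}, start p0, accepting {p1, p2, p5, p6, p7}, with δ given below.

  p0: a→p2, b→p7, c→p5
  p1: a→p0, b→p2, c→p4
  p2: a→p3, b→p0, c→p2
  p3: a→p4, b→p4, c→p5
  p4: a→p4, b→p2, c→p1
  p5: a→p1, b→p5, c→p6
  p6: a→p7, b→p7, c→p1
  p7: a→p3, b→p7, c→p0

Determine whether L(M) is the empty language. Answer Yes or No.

No

The string a is accepted: the run p0 → p2 ends in the accepting state p2.
Since at least one string is accepted, L(M) is not empty.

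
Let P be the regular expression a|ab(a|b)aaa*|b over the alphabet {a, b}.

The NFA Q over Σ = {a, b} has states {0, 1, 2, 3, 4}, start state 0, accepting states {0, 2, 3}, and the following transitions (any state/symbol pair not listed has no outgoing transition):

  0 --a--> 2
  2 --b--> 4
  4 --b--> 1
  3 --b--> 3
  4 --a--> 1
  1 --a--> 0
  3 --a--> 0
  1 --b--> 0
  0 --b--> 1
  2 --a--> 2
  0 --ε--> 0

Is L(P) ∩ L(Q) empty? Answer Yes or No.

The string a is accepted by both P and Q.
Hence L(P) ∩ L(Q) ≠ ∅.

No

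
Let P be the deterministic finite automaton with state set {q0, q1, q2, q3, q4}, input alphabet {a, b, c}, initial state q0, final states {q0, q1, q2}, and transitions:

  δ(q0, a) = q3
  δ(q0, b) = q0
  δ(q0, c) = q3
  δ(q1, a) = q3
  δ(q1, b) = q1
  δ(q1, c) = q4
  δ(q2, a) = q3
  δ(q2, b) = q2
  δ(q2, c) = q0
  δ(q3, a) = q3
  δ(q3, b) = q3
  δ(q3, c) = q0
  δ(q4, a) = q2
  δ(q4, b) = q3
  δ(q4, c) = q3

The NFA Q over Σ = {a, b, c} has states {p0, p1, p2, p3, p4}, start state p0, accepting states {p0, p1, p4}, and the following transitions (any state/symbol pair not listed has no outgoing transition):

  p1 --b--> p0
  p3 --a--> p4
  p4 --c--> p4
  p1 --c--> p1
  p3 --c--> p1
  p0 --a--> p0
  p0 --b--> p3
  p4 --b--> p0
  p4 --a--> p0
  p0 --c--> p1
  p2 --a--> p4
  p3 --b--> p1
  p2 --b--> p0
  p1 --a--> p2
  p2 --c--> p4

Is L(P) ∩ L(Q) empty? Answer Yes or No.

No

The empty string ε is accepted by both P and Q.
Hence L(P) ∩ L(Q) ≠ ∅.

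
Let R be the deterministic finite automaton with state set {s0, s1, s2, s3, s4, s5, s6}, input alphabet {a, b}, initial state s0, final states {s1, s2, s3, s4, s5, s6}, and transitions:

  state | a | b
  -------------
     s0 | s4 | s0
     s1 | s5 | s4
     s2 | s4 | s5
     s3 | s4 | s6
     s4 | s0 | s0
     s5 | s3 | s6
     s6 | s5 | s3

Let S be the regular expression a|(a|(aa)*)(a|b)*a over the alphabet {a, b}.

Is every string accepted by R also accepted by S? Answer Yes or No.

Yes

Converting the expression S to a DFA (subset construction, then merging equivalent states) gives the minimal DFA with states {r0, r1}, start state r0, accepting states {r1} and transitions r0: a→r1, b→r0; r1: a→r1, b→r0.
Exploring the product automaton R × S from the start pair (s0, r0), following both machines on each input symbol, reaches 3 state pairs: (s0, r0), (s4, r1), (s0, r1).
R accepts in {s1, s2, s3, s4, s5, s6} and S accepts in {r1}. The reachable pairs whose R-component is accepting are (s4, r1); in each of them the S-component is accepting too, so the product for L(R) \ L(S) (R-component accepting, S-component rejecting) has no reachable accepting pair and the difference is empty.
Hence every string in L(R) is also in L(S).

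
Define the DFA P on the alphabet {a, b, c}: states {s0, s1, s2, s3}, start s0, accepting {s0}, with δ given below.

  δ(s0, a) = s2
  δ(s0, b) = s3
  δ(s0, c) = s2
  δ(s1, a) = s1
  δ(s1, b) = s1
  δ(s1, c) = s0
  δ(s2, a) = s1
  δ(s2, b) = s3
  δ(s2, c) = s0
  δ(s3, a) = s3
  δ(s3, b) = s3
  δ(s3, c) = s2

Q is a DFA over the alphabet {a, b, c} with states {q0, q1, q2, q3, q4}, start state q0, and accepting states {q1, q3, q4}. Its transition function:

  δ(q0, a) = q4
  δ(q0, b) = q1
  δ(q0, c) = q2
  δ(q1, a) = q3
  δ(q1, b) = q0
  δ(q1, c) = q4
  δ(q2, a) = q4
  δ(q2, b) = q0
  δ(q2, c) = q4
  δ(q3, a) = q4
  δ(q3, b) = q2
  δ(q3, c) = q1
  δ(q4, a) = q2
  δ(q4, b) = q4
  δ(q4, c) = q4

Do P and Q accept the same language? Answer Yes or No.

No

The empty string ε is accepted by P but rejected by Q.
So L(P) ≠ L(Q).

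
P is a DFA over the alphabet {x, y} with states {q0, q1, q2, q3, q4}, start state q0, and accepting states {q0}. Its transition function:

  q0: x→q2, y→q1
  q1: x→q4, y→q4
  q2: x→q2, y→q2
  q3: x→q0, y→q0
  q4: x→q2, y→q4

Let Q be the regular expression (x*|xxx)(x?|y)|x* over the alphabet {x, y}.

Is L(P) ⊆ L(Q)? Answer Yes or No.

Converting the expression Q to a DFA (subset construction, then merging equivalent states) gives the minimal DFA with states {r0, r1, r2}, start state r0, accepting states {r0, r1} and transitions r0: x→r0, y→r1; r1: x→r2, y→r2; r2: x→r2, y→r2.
Exploring the product automaton P × Q from the start pair (q0, r0), following both machines on each input symbol, reaches 6 state pairs: (q0, r0), (q2, r0), (q1, r1), (q2, r1), (q4, r2), (q2, r2).
P accepts in {q0} and Q accepts in {r0, r1}. The reachable pairs whose P-component is accepting are (q0, r0); in each of them the Q-component is accepting too, so the product for L(P) \ L(Q) (P-component accepting, Q-component rejecting) has no reachable accepting pair and the difference is empty.
Hence every string in L(P) is also in L(Q).

Yes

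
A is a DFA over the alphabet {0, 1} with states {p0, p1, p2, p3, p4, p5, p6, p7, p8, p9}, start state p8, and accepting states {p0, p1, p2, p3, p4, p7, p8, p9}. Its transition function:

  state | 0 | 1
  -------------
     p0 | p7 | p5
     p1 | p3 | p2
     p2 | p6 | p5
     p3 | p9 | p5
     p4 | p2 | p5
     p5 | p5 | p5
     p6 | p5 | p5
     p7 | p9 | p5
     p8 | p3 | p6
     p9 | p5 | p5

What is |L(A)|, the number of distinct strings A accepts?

3

The useful subgraph on states {p3, p8, p9} is acyclic, so L(A) is finite; the longest accepting path visits 3 useful states, giving maximum string length 2.
Counting accepting paths from p8 by length: 1 of length 0, 1 of length 1, 1 of length 2. Total 3.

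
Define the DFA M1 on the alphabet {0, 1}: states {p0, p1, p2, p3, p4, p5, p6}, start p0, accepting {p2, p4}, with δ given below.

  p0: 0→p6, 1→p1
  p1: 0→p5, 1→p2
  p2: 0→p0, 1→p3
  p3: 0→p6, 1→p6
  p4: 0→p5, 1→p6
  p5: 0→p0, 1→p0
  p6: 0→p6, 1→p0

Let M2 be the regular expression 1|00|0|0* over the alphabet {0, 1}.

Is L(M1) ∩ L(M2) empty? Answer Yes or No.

Converting the expression M2 to a DFA (subset construction, then merging equivalent states) gives the minimal DFA with states {r0, r1, r2, r3}, start state r0, accepting states {r0, r1, r2} and transitions r0: 0→r1, 1→r2; r1: 0→r1, 1→r3; r2: 0→r3, 1→r3; r3: 0→r3, 1→r3.
Exploring the product automaton M1 × M2 from the start pair (p0, r0), following both machines on each input symbol, reaches 9 state pairs: (p0, r0), (p6, r1), (p1, r2), (p0, r3), (p5, r3), (p2, r3), (p6, r3), (p1, r3), (p3, r3).
M1 accepts in {p2, p4} and M2 accepts in {r0, r1, r2}; no reachable pair has both components accepting, so no string drives both machines to acceptance simultaneously and L(M1) ∩ L(M2) = ∅.
So no string is accepted by both, and the intersection is empty.

Yes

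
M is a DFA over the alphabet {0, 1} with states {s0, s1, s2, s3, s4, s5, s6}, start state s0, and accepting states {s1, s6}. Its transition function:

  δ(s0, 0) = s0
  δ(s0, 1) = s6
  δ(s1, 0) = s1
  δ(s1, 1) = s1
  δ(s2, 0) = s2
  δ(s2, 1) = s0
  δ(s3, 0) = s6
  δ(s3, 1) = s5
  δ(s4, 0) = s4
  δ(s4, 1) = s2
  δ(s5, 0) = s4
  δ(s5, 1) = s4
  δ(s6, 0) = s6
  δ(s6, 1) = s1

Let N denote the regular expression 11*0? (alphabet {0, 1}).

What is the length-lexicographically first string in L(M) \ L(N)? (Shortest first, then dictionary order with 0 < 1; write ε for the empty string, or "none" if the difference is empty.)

01

The string 01 is accepted by M but not by N.
No shorter string lies in the difference, and 01 is the lexicographically first length-2 string in L(M) \ L(N).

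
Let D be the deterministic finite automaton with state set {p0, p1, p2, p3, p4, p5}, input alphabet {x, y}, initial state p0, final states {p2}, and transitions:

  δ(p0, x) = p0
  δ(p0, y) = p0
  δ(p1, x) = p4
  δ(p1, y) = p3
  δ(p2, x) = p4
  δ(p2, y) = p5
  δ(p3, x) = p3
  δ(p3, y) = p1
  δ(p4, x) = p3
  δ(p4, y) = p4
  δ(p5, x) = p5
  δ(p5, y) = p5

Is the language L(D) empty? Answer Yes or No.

The states reachable from the start state are {p0}.
None of the accepting states {p2} is reachable, so no string is accepted and L(D) = ∅.

Yes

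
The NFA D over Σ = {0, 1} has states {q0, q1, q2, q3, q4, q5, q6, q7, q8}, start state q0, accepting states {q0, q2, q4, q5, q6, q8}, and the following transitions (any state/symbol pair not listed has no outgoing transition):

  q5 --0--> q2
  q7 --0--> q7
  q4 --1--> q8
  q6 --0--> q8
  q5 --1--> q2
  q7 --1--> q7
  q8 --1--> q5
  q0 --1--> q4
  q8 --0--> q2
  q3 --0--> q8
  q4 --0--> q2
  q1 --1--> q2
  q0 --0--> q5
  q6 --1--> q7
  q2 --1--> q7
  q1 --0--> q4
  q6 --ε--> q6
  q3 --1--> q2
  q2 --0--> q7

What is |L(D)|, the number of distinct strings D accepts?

The useful subgraph on states {q0, q2, q4, q5, q8} is acyclic, so L(D) is finite; the longest accepting path visits 5 useful states, giving maximum string length 4.
Counting accepting paths from q0 by length: 1 of length 0, 2 of length 1, 4 of length 2, 2 of length 3, 2 of length 4. Total 11.

11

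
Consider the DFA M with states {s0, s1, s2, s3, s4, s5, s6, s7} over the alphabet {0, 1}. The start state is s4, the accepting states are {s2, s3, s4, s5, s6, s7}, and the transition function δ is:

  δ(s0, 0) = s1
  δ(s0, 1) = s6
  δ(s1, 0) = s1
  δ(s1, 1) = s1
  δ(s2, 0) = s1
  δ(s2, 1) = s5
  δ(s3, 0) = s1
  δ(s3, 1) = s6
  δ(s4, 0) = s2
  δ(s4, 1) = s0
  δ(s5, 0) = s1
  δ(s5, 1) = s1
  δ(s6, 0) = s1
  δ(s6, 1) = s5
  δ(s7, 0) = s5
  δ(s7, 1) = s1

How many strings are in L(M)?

5

The useful subgraph on states {s0, s2, s4, s5, s6} is acyclic, so L(M) is finite; the longest accepting path visits 4 useful states, giving maximum string length 3.
Counting accepting paths from s4 by length: 1 of length 0, 1 of length 1, 2 of length 2, 1 of length 3. Total 5.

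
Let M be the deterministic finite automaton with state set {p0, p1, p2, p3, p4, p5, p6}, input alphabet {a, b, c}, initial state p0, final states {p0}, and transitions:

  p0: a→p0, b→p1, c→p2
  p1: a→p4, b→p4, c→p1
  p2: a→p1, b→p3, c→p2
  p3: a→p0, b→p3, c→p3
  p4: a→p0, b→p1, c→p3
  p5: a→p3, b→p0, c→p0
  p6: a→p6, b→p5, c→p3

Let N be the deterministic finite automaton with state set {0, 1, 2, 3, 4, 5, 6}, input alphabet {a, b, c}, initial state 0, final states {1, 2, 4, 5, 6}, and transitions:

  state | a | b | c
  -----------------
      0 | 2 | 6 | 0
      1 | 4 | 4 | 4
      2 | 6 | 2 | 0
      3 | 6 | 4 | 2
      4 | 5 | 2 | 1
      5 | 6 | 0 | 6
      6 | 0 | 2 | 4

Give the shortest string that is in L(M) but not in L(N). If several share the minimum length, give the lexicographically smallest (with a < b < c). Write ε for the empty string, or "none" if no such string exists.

ε

The empty string ε is accepted by M but not by N.
Since ε is the unique shortest string, it is the required witness.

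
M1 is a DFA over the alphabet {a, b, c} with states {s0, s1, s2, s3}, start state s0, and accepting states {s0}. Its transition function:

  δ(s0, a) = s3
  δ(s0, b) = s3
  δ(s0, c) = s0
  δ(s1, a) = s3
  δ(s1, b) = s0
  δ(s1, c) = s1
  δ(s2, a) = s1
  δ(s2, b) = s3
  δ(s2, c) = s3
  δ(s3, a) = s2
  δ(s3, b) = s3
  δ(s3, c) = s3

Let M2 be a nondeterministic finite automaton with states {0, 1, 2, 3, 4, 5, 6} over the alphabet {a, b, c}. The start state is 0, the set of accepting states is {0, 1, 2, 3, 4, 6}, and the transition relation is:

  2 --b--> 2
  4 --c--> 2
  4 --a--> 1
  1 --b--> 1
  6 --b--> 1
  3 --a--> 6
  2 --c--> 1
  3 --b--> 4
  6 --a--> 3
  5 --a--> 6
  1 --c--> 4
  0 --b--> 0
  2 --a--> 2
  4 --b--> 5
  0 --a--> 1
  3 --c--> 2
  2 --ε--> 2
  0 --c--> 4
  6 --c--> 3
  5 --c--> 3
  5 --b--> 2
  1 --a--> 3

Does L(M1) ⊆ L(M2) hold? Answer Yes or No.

No

The string baacccb is in L(M1) but not in L(M2).
So L(M1) ⊄ L(M2).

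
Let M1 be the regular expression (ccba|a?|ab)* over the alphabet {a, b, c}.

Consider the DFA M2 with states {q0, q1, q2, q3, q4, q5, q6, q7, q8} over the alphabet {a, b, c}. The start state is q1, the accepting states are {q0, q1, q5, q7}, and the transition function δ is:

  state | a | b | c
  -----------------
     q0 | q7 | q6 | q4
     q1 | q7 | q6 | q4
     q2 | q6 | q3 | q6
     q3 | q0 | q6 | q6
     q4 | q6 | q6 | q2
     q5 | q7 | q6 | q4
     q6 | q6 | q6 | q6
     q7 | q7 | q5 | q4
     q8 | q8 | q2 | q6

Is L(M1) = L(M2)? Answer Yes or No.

Converting the expression M1 to a DFA (subset construction, then merging equivalent states) gives the minimal DFA with states {r0, r1, r2, r3, r4, r5}, start state r0, accepting states {r0, r1} and transitions r0: a→r1, b→r2, c→r3; r1: a→r1, b→r0, c→r3; r2: a→r2, b→r2, c→r2; r3: a→r2, b→r2, c→r4; r4: a→r2, b→r5, c→r2; r5: a→r0, b→r2, c→r2.
Exploring the product automaton M1 × M2 from the start pair (r0, q1), following both machines on each input symbol, reaches 8 state pairs: (r0, q1), (r1, q7), (r2, q6), (r3, q4), (r0, q5), (r4, q2), (r5, q3), (r0, q0).
M1 accepts in {r0, r1} and M2 accepts in {q0, q1, q5, q7}. In every reachable pair the two components are either both accepting — (r0, q1), (r1, q7), (r0, q5), (r0, q0) — or both non-accepting, so no string is accepted by exactly one of the machines: L(M1) \ L(M2) and L(M2) \ L(M1) are both empty.
Hence every string is accepted by M1 iff it is accepted by M2, and the two languages coincide.

Yes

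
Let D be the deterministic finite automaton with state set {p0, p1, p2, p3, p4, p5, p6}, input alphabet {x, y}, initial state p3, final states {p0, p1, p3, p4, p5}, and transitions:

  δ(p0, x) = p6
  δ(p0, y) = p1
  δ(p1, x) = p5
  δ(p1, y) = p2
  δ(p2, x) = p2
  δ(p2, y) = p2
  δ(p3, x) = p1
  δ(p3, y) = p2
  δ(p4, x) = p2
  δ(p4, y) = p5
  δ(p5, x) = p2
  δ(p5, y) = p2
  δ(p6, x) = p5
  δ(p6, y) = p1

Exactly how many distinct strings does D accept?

3

The useful subgraph on states {p1, p3, p5} is acyclic, so L(D) is finite; the longest accepting path visits 3 useful states, giving maximum string length 2.
Counting accepting paths from p3 by length: 1 of length 0, 1 of length 1, 1 of length 2. Total 3.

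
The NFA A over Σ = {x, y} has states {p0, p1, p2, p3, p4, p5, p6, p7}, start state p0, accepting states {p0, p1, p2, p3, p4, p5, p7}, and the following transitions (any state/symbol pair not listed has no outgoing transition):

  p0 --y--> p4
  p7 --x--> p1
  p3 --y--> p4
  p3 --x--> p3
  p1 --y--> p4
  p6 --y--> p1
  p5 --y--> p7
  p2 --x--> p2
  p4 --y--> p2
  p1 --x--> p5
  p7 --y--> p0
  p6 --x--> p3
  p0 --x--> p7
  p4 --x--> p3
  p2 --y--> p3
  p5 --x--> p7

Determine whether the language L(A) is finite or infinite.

infinite

State p2 is reachable from the start and can reach an accepting state, and it lies on the cycle p2 → p2.
Traversing that cycle any number of times yields accepted strings of unbounded length, so the language is infinite.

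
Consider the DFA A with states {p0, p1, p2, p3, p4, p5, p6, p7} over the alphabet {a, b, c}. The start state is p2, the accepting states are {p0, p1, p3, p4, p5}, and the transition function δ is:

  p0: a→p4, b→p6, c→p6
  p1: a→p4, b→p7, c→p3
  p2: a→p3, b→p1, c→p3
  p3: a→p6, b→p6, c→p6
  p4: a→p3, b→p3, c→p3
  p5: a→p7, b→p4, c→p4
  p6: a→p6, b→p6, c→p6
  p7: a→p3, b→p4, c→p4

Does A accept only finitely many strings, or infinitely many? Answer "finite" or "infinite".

The useful states (reachable from p2 and able to reach an accepting state) are {p1, p2, p3, p4, p7}.
Restricted to these states the transition graph has no cycle, so every accepting path has bounded length and L is finite.

finite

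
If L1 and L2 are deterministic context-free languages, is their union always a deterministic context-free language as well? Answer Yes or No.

No

{aⁿbⁿ : n≥0} and {aⁿb²ⁿ : n≥0} are each accepted by a deterministic PDA (push the a's; pop one per b, respectively one per two b's), but their union U is not. Suppose a DPDA M accepted U. Being deterministic, M has a single run on aⁿb²ⁿ, and since aⁿbⁿ ∈ U that run passes through an accepting configuration right after consuming the prefix aⁿbⁿ and then goes on to accept again after n more b's. Build an ordinary (nondeterministic) PDA M′ that simulates M on a's and b's and, at any moment when M is in an accepting state, may switch to a second mode in which it reads only c's, feeding each c to M as a b; M′ accepts when M does. Then M′ accepts aⁱbʲcᵏ (k≥1) exactly when both aⁱbʲ ∈ U and aⁱbʲ⁺ᵏ ∈ U, and checking the four cases (i=j or j=2i, combined with j+k=i or j+k=2i) leaves only i=j=k: so L(M′) ∩ a*b*c⁺ = {aⁿbⁿcⁿ : n≥1} would be context-free, which it is not (pumping lemma) — contradiction. (The union is an unambiguous CFL; it is determinism, not unambiguity, that fails.)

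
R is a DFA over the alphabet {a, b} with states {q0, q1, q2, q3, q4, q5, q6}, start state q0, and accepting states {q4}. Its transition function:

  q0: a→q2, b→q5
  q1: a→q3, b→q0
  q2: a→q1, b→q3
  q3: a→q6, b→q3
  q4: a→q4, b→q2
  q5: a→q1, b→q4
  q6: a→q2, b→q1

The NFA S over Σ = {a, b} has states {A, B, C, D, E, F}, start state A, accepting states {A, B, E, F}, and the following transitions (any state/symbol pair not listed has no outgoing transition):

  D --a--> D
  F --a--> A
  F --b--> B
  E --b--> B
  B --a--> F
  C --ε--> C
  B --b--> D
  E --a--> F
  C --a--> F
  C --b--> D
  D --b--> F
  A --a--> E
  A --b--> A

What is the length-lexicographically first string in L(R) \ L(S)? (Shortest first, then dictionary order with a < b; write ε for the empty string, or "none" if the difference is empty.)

aabbabbb

The string aabbabbb is accepted by R but not by S.
No shorter string lies in the difference, and aabbabbb is the lexicographically first length-8 string in L(R) \ L(S).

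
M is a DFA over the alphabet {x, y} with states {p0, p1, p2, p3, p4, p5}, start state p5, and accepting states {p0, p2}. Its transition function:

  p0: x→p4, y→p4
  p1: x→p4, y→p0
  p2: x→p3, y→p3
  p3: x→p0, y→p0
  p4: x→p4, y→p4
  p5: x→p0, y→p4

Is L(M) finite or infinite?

finite

The useful states (reachable from p5 and able to reach an accepting state) are {p0, p5}.
Restricted to these states the transition graph has no cycle, so every accepting path has bounded length and L is finite.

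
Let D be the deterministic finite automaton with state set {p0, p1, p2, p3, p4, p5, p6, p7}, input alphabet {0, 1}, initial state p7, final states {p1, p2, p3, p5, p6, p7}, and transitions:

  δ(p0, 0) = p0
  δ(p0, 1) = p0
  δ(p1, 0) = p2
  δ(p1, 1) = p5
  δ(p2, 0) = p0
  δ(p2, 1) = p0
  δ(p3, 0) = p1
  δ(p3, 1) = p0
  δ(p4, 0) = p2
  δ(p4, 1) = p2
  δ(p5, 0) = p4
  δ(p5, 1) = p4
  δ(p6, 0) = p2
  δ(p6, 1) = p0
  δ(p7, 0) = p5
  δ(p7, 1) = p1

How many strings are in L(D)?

13

The useful subgraph on states {p1, p2, p4, p5, p7} is acyclic, so L(D) is finite; the longest accepting path visits 5 useful states, giving maximum string length 4.
Counting accepting paths from p7 by length: 1 of length 0, 2 of length 1, 2 of length 2, 4 of length 3, 4 of length 4. Total 13.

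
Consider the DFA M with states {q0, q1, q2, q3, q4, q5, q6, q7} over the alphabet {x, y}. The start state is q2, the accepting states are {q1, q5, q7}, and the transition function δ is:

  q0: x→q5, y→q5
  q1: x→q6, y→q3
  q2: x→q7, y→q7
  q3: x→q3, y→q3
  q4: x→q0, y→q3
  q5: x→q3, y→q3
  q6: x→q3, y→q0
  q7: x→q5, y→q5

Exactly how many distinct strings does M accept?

The useful subgraph on states {q2, q5, q7} is acyclic, so L(M) is finite; the longest accepting path visits 3 useful states, giving maximum string length 2.
Counting accepting paths from q2 by length: 2 of length 1, 4 of length 2. Total 6.

6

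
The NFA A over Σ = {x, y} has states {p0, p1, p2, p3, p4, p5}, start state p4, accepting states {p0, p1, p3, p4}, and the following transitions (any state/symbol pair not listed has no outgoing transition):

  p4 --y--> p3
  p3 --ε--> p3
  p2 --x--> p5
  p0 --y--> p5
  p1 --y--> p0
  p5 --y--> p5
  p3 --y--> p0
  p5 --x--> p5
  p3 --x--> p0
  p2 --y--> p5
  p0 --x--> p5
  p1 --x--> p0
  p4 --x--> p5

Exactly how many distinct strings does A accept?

The useful subgraph on states {p0, p3, p4} is acyclic, so L(A) is finite; the longest accepting path visits 3 useful states, giving maximum string length 2.
Counting accepting paths from p4 by length: 1 of length 0, 1 of length 1, 2 of length 2. Total 4.

4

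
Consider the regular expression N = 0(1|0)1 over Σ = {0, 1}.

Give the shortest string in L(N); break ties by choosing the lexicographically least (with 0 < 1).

By inspection of the expression, no string of length less than 3 matches, and 001 is the lexicographically first match of length 3.

001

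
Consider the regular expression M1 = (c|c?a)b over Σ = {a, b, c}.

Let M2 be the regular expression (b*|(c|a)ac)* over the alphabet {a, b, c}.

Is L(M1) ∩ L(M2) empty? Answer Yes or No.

Yes

Converting the expression M1 to a DFA (subset construction, then merging equivalent states) gives the minimal DFA with states {r0, r1, r2, r3, r4}, start state r0, accepting states {r4} and transitions r0: a→r1, b→r2, c→r3; r1: a→r2, b→r4, c→r2; r2: a→r2, b→r2, c→r2; r3: a→r1, b→r4, c→r2; r4: a→r2, b→r2, c→r2.
Converting the expression M2 to a DFA (subset construction, then merging equivalent states) gives the minimal DFA with states {t0, t1, t2, t3}, start state t0, accepting states {t0} and transitions t0: a→t1, b→t0, c→t1; t1: a→t2, b→t3, c→t3; t2: a→t3, b→t3, c→t0; t3: a→t3, b→t3, c→t3.
Exploring the product automaton M1 × M2 from the start pair (r0, t0), following both machines on each input symbol, reaches 9 state pairs: (r0, t0), (r1, t1), (r2, t0), (r3, t1), (r2, t2), (r4, t3), (r2, t3), (r2, t1), (r1, t2).
M1 accepts in {r4} and M2 accepts in {t0}; no reachable pair has both components accepting, so no string drives both machines to acceptance simultaneously and L(M1) ∩ L(M2) = ∅.
So no string is accepted by both, and the intersection is empty.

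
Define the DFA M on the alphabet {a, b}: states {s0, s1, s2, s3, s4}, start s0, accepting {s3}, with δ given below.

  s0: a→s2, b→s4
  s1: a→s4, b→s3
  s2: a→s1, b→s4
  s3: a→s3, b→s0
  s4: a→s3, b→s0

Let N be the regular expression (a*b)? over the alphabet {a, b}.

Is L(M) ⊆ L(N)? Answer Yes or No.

No

The string ba is in L(M) but not in L(N).
So L(M) ⊄ L(N).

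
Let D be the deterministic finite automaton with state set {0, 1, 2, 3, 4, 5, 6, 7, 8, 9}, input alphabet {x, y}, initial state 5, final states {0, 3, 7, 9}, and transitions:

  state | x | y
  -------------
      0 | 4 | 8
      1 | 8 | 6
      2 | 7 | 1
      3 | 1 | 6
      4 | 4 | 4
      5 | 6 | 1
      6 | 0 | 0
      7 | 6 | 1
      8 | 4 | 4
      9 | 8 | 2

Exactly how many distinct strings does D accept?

4

The useful subgraph on states {0, 1, 5, 6} is acyclic, so L(D) is finite; the longest accepting path visits 4 useful states, giving maximum string length 3.
Counting accepting paths from 5 by length: 2 of length 2, 2 of length 3. Total 4.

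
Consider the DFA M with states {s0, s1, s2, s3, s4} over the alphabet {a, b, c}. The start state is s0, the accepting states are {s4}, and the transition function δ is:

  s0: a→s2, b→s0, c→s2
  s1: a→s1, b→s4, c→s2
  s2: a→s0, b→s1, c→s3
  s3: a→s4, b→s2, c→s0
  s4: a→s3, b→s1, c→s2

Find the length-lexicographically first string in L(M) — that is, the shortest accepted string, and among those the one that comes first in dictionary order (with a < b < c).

A breadth-first search from s0 reaches an accepting state first via the path s0 → s2 → s1 → s4 on input abb.
No string of length < 3 is accepted (BFS exhausts all shorter strings without reaching an accepting state), and abb is the lexicographically least accepting string of length 3.

abb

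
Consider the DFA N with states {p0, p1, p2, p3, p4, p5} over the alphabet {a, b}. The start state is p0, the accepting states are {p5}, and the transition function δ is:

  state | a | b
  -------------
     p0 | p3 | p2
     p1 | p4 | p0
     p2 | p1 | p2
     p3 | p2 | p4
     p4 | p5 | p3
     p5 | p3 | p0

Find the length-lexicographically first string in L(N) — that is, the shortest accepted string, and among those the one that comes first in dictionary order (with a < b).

A breadth-first search from p0 reaches an accepting state first via the path p0 → p3 → p4 → p5 on input aba.
No string of length < 3 is accepted (BFS exhausts all shorter strings without reaching an accepting state), and aba is the lexicographically least accepting string of length 3.

aba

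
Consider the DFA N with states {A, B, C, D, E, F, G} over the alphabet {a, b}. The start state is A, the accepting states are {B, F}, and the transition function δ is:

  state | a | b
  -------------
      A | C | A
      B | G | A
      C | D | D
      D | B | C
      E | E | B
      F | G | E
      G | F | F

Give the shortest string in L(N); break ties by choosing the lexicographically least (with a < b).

A breadth-first search from A reaches an accepting state first via the path A → C → D → B on input aaa.
No string of length < 3 is accepted (BFS exhausts all shorter strings without reaching an accepting state), and aaa is the lexicographically least accepting string of length 3.

aaa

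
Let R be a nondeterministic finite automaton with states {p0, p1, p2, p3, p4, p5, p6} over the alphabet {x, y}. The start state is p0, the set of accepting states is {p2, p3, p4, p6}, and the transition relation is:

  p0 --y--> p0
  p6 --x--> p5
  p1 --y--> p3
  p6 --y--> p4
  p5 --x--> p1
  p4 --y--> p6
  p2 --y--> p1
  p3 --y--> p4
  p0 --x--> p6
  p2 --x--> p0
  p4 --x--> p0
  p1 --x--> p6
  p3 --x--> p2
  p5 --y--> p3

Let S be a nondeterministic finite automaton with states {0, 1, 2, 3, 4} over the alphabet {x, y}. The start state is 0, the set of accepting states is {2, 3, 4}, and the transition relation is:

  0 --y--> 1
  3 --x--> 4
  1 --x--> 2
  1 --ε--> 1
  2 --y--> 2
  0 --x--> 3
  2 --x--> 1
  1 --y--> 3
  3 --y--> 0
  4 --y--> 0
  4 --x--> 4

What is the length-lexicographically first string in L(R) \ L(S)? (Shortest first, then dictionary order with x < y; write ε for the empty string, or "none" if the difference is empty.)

xy

The string xy is accepted by R but not by S.
No shorter string lies in the difference, and xy is the lexicographically first length-2 string in L(R) \ L(S).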